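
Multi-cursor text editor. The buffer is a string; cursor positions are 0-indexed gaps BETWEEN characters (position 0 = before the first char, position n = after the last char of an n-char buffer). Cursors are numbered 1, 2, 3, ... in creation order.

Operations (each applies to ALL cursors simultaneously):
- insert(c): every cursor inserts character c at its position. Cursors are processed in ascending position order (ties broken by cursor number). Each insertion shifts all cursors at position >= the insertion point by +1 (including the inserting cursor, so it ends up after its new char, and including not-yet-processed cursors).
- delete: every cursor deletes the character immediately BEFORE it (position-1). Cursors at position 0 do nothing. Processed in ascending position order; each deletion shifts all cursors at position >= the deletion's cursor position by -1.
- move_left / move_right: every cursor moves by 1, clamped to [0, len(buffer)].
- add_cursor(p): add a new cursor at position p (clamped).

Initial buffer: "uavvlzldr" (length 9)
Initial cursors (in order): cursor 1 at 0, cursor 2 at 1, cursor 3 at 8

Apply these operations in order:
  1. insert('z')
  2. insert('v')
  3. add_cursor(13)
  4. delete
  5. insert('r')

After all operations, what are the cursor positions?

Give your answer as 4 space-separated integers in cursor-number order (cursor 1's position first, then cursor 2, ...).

Answer: 2 5 14 14

Derivation:
After op 1 (insert('z')): buffer="zuzavvlzldzr" (len 12), cursors c1@1 c2@3 c3@11, authorship 1.2.......3.
After op 2 (insert('v')): buffer="zvuzvavvlzldzvr" (len 15), cursors c1@2 c2@5 c3@14, authorship 11.22.......33.
After op 3 (add_cursor(13)): buffer="zvuzvavvlzldzvr" (len 15), cursors c1@2 c2@5 c4@13 c3@14, authorship 11.22.......33.
After op 4 (delete): buffer="zuzavvlzldr" (len 11), cursors c1@1 c2@3 c3@10 c4@10, authorship 1.2........
After op 5 (insert('r')): buffer="zruzravvlzldrrr" (len 15), cursors c1@2 c2@5 c3@14 c4@14, authorship 11.22.......34.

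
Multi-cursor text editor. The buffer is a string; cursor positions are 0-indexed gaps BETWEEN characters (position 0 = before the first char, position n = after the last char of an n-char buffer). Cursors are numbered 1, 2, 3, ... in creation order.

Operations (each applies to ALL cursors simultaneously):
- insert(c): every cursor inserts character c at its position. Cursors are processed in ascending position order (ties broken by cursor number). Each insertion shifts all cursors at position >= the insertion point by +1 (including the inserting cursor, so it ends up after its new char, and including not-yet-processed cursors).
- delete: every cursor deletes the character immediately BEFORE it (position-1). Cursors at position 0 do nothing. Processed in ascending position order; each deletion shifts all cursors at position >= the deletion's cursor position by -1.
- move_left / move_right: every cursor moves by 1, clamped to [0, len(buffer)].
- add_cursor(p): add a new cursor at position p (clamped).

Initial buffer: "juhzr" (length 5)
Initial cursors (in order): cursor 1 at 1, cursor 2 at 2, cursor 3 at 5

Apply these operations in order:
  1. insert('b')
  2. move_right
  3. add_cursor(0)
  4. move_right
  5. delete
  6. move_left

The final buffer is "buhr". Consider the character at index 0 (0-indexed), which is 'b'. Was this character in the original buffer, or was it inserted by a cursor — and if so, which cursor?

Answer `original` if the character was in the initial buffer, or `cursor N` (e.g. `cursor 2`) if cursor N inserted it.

After op 1 (insert('b')): buffer="jbubhzrb" (len 8), cursors c1@2 c2@4 c3@8, authorship .1.2...3
After op 2 (move_right): buffer="jbubhzrb" (len 8), cursors c1@3 c2@5 c3@8, authorship .1.2...3
After op 3 (add_cursor(0)): buffer="jbubhzrb" (len 8), cursors c4@0 c1@3 c2@5 c3@8, authorship .1.2...3
After op 4 (move_right): buffer="jbubhzrb" (len 8), cursors c4@1 c1@4 c2@6 c3@8, authorship .1.2...3
After op 5 (delete): buffer="buhr" (len 4), cursors c4@0 c1@2 c2@3 c3@4, authorship 1...
After op 6 (move_left): buffer="buhr" (len 4), cursors c4@0 c1@1 c2@2 c3@3, authorship 1...
Authorship (.=original, N=cursor N): 1 . . .
Index 0: author = 1

Answer: cursor 1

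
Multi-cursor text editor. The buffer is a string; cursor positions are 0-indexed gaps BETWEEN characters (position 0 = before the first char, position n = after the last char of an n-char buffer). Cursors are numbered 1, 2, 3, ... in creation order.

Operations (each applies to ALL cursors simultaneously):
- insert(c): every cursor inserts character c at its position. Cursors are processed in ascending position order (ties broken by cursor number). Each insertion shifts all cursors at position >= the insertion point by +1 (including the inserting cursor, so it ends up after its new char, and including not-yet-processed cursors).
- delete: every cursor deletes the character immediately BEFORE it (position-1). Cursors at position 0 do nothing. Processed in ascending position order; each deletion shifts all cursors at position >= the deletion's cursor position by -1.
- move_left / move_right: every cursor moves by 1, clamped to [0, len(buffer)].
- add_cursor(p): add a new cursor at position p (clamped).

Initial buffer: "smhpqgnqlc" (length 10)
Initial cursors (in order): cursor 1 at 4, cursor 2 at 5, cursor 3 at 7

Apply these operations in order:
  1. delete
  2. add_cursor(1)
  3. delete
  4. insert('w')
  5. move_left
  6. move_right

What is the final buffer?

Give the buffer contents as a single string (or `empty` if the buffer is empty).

After op 1 (delete): buffer="smhgqlc" (len 7), cursors c1@3 c2@3 c3@4, authorship .......
After op 2 (add_cursor(1)): buffer="smhgqlc" (len 7), cursors c4@1 c1@3 c2@3 c3@4, authorship .......
After op 3 (delete): buffer="qlc" (len 3), cursors c1@0 c2@0 c3@0 c4@0, authorship ...
After op 4 (insert('w')): buffer="wwwwqlc" (len 7), cursors c1@4 c2@4 c3@4 c4@4, authorship 1234...
After op 5 (move_left): buffer="wwwwqlc" (len 7), cursors c1@3 c2@3 c3@3 c4@3, authorship 1234...
After op 6 (move_right): buffer="wwwwqlc" (len 7), cursors c1@4 c2@4 c3@4 c4@4, authorship 1234...

Answer: wwwwqlc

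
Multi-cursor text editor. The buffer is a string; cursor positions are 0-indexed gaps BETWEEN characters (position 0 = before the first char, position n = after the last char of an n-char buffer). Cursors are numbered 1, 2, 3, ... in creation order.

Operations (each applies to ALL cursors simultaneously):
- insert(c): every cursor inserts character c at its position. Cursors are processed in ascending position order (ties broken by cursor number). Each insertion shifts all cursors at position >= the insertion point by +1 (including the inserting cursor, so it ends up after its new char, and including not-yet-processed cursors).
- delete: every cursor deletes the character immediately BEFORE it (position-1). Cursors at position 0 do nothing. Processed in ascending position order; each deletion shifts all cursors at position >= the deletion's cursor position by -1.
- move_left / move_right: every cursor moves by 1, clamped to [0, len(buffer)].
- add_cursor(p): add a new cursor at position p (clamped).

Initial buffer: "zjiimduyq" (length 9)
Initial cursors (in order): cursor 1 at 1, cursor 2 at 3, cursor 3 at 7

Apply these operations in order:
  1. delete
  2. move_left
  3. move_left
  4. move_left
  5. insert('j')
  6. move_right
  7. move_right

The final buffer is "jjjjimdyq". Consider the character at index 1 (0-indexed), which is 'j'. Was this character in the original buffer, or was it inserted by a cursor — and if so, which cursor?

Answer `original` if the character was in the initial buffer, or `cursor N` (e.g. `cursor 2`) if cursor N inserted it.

Answer: cursor 2

Derivation:
After op 1 (delete): buffer="jimdyq" (len 6), cursors c1@0 c2@1 c3@4, authorship ......
After op 2 (move_left): buffer="jimdyq" (len 6), cursors c1@0 c2@0 c3@3, authorship ......
After op 3 (move_left): buffer="jimdyq" (len 6), cursors c1@0 c2@0 c3@2, authorship ......
After op 4 (move_left): buffer="jimdyq" (len 6), cursors c1@0 c2@0 c3@1, authorship ......
After op 5 (insert('j')): buffer="jjjjimdyq" (len 9), cursors c1@2 c2@2 c3@4, authorship 12.3.....
After op 6 (move_right): buffer="jjjjimdyq" (len 9), cursors c1@3 c2@3 c3@5, authorship 12.3.....
After op 7 (move_right): buffer="jjjjimdyq" (len 9), cursors c1@4 c2@4 c3@6, authorship 12.3.....
Authorship (.=original, N=cursor N): 1 2 . 3 . . . . .
Index 1: author = 2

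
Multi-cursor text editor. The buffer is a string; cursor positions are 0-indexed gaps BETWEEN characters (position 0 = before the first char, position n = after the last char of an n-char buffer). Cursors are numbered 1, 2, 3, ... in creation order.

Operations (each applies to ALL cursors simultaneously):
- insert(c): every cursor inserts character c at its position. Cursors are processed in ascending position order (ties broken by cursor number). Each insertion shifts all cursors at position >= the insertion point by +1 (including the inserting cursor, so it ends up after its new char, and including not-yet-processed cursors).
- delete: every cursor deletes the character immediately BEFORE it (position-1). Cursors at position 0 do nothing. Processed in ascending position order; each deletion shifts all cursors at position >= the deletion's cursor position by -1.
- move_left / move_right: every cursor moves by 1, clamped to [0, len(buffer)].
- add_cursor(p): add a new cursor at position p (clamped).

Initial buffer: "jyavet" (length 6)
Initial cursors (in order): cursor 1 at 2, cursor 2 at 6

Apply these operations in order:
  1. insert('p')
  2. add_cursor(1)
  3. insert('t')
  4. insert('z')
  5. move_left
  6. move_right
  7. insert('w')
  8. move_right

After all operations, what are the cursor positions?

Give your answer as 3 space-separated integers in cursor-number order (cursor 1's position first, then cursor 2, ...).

After op 1 (insert('p')): buffer="jypavetp" (len 8), cursors c1@3 c2@8, authorship ..1....2
After op 2 (add_cursor(1)): buffer="jypavetp" (len 8), cursors c3@1 c1@3 c2@8, authorship ..1....2
After op 3 (insert('t')): buffer="jtyptavetpt" (len 11), cursors c3@2 c1@5 c2@11, authorship .3.11....22
After op 4 (insert('z')): buffer="jtzyptzavetptz" (len 14), cursors c3@3 c1@7 c2@14, authorship .33.111....222
After op 5 (move_left): buffer="jtzyptzavetptz" (len 14), cursors c3@2 c1@6 c2@13, authorship .33.111....222
After op 6 (move_right): buffer="jtzyptzavetptz" (len 14), cursors c3@3 c1@7 c2@14, authorship .33.111....222
After op 7 (insert('w')): buffer="jtzwyptzwavetptzw" (len 17), cursors c3@4 c1@9 c2@17, authorship .333.1111....2222
After op 8 (move_right): buffer="jtzwyptzwavetptzw" (len 17), cursors c3@5 c1@10 c2@17, authorship .333.1111....2222

Answer: 10 17 5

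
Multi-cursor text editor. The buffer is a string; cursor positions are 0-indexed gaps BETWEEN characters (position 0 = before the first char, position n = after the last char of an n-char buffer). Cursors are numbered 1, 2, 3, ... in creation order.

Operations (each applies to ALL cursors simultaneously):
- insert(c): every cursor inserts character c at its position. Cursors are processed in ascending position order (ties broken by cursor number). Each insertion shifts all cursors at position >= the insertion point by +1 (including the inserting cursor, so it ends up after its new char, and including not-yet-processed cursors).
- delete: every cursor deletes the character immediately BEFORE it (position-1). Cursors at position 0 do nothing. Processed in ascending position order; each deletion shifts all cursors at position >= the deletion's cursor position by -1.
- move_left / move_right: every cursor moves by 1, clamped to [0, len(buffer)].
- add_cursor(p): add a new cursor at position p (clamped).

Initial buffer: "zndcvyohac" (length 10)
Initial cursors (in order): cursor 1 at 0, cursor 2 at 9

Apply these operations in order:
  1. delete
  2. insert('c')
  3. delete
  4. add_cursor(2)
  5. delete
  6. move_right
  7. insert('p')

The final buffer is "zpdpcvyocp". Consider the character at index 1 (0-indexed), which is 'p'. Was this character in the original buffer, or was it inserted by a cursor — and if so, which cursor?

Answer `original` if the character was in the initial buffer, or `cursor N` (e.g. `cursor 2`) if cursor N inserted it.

After op 1 (delete): buffer="zndcvyohc" (len 9), cursors c1@0 c2@8, authorship .........
After op 2 (insert('c')): buffer="czndcvyohcc" (len 11), cursors c1@1 c2@10, authorship 1........2.
After op 3 (delete): buffer="zndcvyohc" (len 9), cursors c1@0 c2@8, authorship .........
After op 4 (add_cursor(2)): buffer="zndcvyohc" (len 9), cursors c1@0 c3@2 c2@8, authorship .........
After op 5 (delete): buffer="zdcvyoc" (len 7), cursors c1@0 c3@1 c2@6, authorship .......
After op 6 (move_right): buffer="zdcvyoc" (len 7), cursors c1@1 c3@2 c2@7, authorship .......
After op 7 (insert('p')): buffer="zpdpcvyocp" (len 10), cursors c1@2 c3@4 c2@10, authorship .1.3.....2
Authorship (.=original, N=cursor N): . 1 . 3 . . . . . 2
Index 1: author = 1

Answer: cursor 1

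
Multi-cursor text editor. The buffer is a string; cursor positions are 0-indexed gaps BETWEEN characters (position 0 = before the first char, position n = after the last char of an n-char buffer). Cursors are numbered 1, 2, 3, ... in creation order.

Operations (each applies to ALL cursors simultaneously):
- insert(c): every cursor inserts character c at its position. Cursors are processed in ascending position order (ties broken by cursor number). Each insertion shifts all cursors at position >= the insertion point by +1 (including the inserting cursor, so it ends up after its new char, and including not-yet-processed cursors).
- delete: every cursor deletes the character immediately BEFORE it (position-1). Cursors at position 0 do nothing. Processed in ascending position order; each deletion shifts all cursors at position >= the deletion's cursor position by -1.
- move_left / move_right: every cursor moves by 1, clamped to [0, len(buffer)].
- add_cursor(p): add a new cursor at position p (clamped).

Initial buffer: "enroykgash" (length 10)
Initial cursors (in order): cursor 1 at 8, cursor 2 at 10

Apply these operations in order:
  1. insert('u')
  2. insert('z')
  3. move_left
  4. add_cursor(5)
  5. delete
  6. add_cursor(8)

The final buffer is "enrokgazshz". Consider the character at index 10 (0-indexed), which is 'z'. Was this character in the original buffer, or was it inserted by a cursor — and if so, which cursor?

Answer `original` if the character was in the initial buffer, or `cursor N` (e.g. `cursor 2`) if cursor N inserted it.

Answer: cursor 2

Derivation:
After op 1 (insert('u')): buffer="enroykgaushu" (len 12), cursors c1@9 c2@12, authorship ........1..2
After op 2 (insert('z')): buffer="enroykgauzshuz" (len 14), cursors c1@10 c2@14, authorship ........11..22
After op 3 (move_left): buffer="enroykgauzshuz" (len 14), cursors c1@9 c2@13, authorship ........11..22
After op 4 (add_cursor(5)): buffer="enroykgauzshuz" (len 14), cursors c3@5 c1@9 c2@13, authorship ........11..22
After op 5 (delete): buffer="enrokgazshz" (len 11), cursors c3@4 c1@7 c2@10, authorship .......1..2
After op 6 (add_cursor(8)): buffer="enrokgazshz" (len 11), cursors c3@4 c1@7 c4@8 c2@10, authorship .......1..2
Authorship (.=original, N=cursor N): . . . . . . . 1 . . 2
Index 10: author = 2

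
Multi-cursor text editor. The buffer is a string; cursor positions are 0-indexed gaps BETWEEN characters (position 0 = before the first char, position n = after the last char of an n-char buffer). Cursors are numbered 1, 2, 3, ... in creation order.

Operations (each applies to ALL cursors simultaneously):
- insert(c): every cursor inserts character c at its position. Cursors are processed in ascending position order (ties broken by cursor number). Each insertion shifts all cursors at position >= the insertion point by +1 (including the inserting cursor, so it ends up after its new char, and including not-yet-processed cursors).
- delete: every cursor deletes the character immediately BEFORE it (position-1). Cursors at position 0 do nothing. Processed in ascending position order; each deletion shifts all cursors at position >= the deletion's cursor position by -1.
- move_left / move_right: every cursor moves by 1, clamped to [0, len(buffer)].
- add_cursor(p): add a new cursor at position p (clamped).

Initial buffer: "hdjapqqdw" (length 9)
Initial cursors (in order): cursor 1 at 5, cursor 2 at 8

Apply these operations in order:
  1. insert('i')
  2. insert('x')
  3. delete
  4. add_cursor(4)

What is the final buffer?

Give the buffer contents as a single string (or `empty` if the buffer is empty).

After op 1 (insert('i')): buffer="hdjapiqqdiw" (len 11), cursors c1@6 c2@10, authorship .....1...2.
After op 2 (insert('x')): buffer="hdjapixqqdixw" (len 13), cursors c1@7 c2@12, authorship .....11...22.
After op 3 (delete): buffer="hdjapiqqdiw" (len 11), cursors c1@6 c2@10, authorship .....1...2.
After op 4 (add_cursor(4)): buffer="hdjapiqqdiw" (len 11), cursors c3@4 c1@6 c2@10, authorship .....1...2.

Answer: hdjapiqqdiw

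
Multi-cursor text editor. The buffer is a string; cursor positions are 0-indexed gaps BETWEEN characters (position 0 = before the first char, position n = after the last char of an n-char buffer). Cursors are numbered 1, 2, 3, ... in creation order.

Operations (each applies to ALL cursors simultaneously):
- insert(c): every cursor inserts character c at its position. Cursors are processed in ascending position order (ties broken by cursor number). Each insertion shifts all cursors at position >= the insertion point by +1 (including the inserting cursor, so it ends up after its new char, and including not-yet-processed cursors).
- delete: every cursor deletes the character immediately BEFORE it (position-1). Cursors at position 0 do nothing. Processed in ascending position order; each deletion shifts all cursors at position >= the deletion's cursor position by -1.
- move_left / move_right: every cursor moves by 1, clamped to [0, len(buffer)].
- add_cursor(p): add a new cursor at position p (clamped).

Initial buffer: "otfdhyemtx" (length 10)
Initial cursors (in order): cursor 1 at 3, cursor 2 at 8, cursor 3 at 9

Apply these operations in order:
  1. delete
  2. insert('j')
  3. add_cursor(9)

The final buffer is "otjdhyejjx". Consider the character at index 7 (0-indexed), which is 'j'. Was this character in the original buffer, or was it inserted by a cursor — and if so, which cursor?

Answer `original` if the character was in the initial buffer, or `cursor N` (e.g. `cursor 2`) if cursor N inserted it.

After op 1 (delete): buffer="otdhyex" (len 7), cursors c1@2 c2@6 c3@6, authorship .......
After op 2 (insert('j')): buffer="otjdhyejjx" (len 10), cursors c1@3 c2@9 c3@9, authorship ..1....23.
After op 3 (add_cursor(9)): buffer="otjdhyejjx" (len 10), cursors c1@3 c2@9 c3@9 c4@9, authorship ..1....23.
Authorship (.=original, N=cursor N): . . 1 . . . . 2 3 .
Index 7: author = 2

Answer: cursor 2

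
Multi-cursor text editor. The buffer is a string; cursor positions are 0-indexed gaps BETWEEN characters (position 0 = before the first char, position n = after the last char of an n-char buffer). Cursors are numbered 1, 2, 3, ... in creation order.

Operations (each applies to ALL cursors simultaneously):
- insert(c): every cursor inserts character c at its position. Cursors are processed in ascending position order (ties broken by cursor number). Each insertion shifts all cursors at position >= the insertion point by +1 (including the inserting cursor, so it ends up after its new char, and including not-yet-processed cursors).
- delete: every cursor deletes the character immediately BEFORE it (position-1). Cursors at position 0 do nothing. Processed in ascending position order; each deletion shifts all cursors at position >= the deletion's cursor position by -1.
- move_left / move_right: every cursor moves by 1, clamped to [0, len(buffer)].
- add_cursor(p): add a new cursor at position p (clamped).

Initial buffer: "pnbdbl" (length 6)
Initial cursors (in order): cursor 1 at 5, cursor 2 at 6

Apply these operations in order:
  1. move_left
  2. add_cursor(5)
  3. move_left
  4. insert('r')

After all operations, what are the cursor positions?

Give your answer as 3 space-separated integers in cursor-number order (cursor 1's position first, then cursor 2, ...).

After op 1 (move_left): buffer="pnbdbl" (len 6), cursors c1@4 c2@5, authorship ......
After op 2 (add_cursor(5)): buffer="pnbdbl" (len 6), cursors c1@4 c2@5 c3@5, authorship ......
After op 3 (move_left): buffer="pnbdbl" (len 6), cursors c1@3 c2@4 c3@4, authorship ......
After op 4 (insert('r')): buffer="pnbrdrrbl" (len 9), cursors c1@4 c2@7 c3@7, authorship ...1.23..

Answer: 4 7 7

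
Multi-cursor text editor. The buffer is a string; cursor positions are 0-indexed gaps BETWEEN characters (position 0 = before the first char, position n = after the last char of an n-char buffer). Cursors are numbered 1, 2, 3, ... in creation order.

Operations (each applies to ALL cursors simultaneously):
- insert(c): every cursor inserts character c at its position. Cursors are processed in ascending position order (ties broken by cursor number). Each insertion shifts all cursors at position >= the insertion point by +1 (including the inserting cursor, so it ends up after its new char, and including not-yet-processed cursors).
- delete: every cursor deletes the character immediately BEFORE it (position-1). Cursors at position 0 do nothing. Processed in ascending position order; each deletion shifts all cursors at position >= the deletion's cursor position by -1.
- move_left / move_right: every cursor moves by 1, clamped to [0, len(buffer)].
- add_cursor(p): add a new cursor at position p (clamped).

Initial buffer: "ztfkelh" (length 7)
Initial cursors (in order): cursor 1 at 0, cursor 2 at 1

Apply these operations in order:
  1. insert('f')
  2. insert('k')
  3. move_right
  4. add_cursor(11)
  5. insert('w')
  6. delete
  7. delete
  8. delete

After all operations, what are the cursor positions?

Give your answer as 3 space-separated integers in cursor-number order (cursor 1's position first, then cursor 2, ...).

After op 1 (insert('f')): buffer="fzftfkelh" (len 9), cursors c1@1 c2@3, authorship 1.2......
After op 2 (insert('k')): buffer="fkzfktfkelh" (len 11), cursors c1@2 c2@5, authorship 11.22......
After op 3 (move_right): buffer="fkzfktfkelh" (len 11), cursors c1@3 c2@6, authorship 11.22......
After op 4 (add_cursor(11)): buffer="fkzfktfkelh" (len 11), cursors c1@3 c2@6 c3@11, authorship 11.22......
After op 5 (insert('w')): buffer="fkzwfktwfkelhw" (len 14), cursors c1@4 c2@8 c3@14, authorship 11.122.2.....3
After op 6 (delete): buffer="fkzfktfkelh" (len 11), cursors c1@3 c2@6 c3@11, authorship 11.22......
After op 7 (delete): buffer="fkfkfkel" (len 8), cursors c1@2 c2@4 c3@8, authorship 1122....
After op 8 (delete): buffer="fffke" (len 5), cursors c1@1 c2@2 c3@5, authorship 12...

Answer: 1 2 5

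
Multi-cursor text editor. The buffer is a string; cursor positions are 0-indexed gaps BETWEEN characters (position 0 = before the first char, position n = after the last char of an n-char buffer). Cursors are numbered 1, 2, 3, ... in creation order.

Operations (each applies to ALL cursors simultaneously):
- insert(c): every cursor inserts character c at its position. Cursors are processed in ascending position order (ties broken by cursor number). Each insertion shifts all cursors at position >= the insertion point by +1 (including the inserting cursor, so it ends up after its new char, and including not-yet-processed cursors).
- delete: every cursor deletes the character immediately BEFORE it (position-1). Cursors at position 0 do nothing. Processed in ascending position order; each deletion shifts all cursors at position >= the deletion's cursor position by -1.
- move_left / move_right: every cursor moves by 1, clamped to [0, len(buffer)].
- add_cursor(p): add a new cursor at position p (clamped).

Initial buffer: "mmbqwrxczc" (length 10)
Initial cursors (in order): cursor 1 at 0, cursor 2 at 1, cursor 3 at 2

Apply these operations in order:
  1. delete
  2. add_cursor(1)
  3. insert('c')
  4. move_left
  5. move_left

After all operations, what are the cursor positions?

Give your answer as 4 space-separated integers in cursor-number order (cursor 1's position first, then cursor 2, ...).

After op 1 (delete): buffer="bqwrxczc" (len 8), cursors c1@0 c2@0 c3@0, authorship ........
After op 2 (add_cursor(1)): buffer="bqwrxczc" (len 8), cursors c1@0 c2@0 c3@0 c4@1, authorship ........
After op 3 (insert('c')): buffer="cccbcqwrxczc" (len 12), cursors c1@3 c2@3 c3@3 c4@5, authorship 123.4.......
After op 4 (move_left): buffer="cccbcqwrxczc" (len 12), cursors c1@2 c2@2 c3@2 c4@4, authorship 123.4.......
After op 5 (move_left): buffer="cccbcqwrxczc" (len 12), cursors c1@1 c2@1 c3@1 c4@3, authorship 123.4.......

Answer: 1 1 1 3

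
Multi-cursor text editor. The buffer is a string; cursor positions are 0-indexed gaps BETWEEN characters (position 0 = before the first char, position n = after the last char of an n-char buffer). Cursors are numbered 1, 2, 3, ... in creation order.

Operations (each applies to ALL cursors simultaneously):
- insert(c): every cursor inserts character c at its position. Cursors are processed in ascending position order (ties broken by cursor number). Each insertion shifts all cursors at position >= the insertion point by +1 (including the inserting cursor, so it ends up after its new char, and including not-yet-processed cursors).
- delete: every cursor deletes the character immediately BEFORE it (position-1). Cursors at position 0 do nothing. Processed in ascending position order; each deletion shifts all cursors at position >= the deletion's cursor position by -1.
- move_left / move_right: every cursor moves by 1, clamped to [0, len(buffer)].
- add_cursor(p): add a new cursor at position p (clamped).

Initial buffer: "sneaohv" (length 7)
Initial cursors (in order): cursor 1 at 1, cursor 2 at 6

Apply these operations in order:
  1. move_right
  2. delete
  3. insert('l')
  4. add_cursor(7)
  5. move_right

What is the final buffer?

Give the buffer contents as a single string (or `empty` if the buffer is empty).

Answer: sleaohl

Derivation:
After op 1 (move_right): buffer="sneaohv" (len 7), cursors c1@2 c2@7, authorship .......
After op 2 (delete): buffer="seaoh" (len 5), cursors c1@1 c2@5, authorship .....
After op 3 (insert('l')): buffer="sleaohl" (len 7), cursors c1@2 c2@7, authorship .1....2
After op 4 (add_cursor(7)): buffer="sleaohl" (len 7), cursors c1@2 c2@7 c3@7, authorship .1....2
After op 5 (move_right): buffer="sleaohl" (len 7), cursors c1@3 c2@7 c3@7, authorship .1....2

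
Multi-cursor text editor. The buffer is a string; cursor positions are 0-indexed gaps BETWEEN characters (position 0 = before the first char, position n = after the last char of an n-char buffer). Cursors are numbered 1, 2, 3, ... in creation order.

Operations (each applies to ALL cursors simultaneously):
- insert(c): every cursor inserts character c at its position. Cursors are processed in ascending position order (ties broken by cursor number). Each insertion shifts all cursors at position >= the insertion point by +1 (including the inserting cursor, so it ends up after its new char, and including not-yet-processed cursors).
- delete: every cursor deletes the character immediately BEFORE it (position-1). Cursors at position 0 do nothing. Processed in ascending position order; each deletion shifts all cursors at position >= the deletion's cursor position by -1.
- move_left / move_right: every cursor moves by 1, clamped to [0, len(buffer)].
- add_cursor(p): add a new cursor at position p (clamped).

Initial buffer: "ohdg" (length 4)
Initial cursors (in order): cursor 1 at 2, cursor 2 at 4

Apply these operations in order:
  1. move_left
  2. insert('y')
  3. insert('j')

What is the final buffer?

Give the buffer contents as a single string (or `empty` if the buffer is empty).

After op 1 (move_left): buffer="ohdg" (len 4), cursors c1@1 c2@3, authorship ....
After op 2 (insert('y')): buffer="oyhdyg" (len 6), cursors c1@2 c2@5, authorship .1..2.
After op 3 (insert('j')): buffer="oyjhdyjg" (len 8), cursors c1@3 c2@7, authorship .11..22.

Answer: oyjhdyjg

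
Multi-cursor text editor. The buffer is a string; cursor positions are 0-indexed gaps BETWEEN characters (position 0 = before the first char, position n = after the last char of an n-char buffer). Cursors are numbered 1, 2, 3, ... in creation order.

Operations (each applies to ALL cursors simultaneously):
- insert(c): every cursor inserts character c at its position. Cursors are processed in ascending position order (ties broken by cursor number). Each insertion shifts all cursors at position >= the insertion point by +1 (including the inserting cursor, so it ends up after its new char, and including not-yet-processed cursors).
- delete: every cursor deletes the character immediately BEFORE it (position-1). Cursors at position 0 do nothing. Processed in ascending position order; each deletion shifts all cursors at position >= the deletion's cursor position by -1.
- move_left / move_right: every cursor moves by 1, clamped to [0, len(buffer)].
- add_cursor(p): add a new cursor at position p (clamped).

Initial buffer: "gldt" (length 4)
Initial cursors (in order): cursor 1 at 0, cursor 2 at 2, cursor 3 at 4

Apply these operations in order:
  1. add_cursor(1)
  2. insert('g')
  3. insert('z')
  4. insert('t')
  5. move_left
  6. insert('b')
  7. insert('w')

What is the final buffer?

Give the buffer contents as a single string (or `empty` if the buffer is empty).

Answer: gzbwtggzbwtlgzbwtdtgzbwt

Derivation:
After op 1 (add_cursor(1)): buffer="gldt" (len 4), cursors c1@0 c4@1 c2@2 c3@4, authorship ....
After op 2 (insert('g')): buffer="ggglgdtg" (len 8), cursors c1@1 c4@3 c2@5 c3@8, authorship 1.4.2..3
After op 3 (insert('z')): buffer="gzggzlgzdtgz" (len 12), cursors c1@2 c4@5 c2@8 c3@12, authorship 11.44.22..33
After op 4 (insert('t')): buffer="gztggztlgztdtgzt" (len 16), cursors c1@3 c4@7 c2@11 c3@16, authorship 111.444.222..333
After op 5 (move_left): buffer="gztggztlgztdtgzt" (len 16), cursors c1@2 c4@6 c2@10 c3@15, authorship 111.444.222..333
After op 6 (insert('b')): buffer="gzbtggzbtlgzbtdtgzbt" (len 20), cursors c1@3 c4@8 c2@13 c3@19, authorship 1111.4444.2222..3333
After op 7 (insert('w')): buffer="gzbwtggzbwtlgzbwtdtgzbwt" (len 24), cursors c1@4 c4@10 c2@16 c3@23, authorship 11111.44444.22222..33333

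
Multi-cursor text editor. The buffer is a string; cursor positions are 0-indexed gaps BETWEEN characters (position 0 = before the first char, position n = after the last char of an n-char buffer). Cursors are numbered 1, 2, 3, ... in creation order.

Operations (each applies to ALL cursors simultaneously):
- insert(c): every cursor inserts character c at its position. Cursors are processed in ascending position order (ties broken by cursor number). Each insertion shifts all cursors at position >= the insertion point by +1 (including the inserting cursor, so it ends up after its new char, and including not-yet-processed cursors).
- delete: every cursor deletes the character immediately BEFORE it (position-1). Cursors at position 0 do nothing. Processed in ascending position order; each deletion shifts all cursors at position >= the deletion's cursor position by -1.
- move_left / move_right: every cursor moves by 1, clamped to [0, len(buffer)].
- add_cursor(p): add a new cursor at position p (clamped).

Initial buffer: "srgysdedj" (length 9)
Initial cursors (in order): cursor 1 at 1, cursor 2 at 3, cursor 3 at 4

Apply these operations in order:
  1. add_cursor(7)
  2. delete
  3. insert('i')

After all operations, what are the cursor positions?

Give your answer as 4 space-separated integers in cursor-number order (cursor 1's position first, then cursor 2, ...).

Answer: 1 4 4 7

Derivation:
After op 1 (add_cursor(7)): buffer="srgysdedj" (len 9), cursors c1@1 c2@3 c3@4 c4@7, authorship .........
After op 2 (delete): buffer="rsddj" (len 5), cursors c1@0 c2@1 c3@1 c4@3, authorship .....
After op 3 (insert('i')): buffer="iriisdidj" (len 9), cursors c1@1 c2@4 c3@4 c4@7, authorship 1.23..4..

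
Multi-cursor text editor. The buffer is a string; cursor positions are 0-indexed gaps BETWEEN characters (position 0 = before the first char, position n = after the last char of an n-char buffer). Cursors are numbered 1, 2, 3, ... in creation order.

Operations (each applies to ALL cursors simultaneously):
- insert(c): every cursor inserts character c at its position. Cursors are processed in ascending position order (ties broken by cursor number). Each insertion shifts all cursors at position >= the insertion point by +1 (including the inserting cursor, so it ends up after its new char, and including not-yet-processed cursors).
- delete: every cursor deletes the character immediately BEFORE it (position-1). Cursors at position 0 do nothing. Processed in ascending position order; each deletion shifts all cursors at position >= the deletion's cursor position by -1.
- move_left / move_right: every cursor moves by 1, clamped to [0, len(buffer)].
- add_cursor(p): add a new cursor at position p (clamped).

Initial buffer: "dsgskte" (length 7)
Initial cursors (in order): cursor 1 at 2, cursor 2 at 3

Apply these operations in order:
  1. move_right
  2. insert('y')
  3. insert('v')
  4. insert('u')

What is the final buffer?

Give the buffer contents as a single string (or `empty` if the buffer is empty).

Answer: dsgyvusyvukte

Derivation:
After op 1 (move_right): buffer="dsgskte" (len 7), cursors c1@3 c2@4, authorship .......
After op 2 (insert('y')): buffer="dsgysykte" (len 9), cursors c1@4 c2@6, authorship ...1.2...
After op 3 (insert('v')): buffer="dsgyvsyvkte" (len 11), cursors c1@5 c2@8, authorship ...11.22...
After op 4 (insert('u')): buffer="dsgyvusyvukte" (len 13), cursors c1@6 c2@10, authorship ...111.222...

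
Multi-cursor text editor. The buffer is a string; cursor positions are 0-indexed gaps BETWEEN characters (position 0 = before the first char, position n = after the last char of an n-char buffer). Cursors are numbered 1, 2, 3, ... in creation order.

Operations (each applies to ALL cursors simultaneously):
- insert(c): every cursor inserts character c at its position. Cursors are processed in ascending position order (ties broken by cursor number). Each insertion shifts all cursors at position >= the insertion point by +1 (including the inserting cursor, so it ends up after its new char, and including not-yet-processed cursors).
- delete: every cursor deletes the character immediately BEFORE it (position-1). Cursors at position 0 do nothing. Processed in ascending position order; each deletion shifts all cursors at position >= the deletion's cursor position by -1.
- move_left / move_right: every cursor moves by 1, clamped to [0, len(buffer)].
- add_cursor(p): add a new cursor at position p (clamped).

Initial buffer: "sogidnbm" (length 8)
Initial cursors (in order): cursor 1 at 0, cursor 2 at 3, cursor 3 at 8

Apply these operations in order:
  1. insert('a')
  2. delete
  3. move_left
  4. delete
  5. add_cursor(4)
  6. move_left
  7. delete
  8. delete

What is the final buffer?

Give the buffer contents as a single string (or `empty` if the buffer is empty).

Answer: nm

Derivation:
After op 1 (insert('a')): buffer="asogaidnbma" (len 11), cursors c1@1 c2@5 c3@11, authorship 1...2.....3
After op 2 (delete): buffer="sogidnbm" (len 8), cursors c1@0 c2@3 c3@8, authorship ........
After op 3 (move_left): buffer="sogidnbm" (len 8), cursors c1@0 c2@2 c3@7, authorship ........
After op 4 (delete): buffer="sgidnm" (len 6), cursors c1@0 c2@1 c3@5, authorship ......
After op 5 (add_cursor(4)): buffer="sgidnm" (len 6), cursors c1@0 c2@1 c4@4 c3@5, authorship ......
After op 6 (move_left): buffer="sgidnm" (len 6), cursors c1@0 c2@0 c4@3 c3@4, authorship ......
After op 7 (delete): buffer="sgnm" (len 4), cursors c1@0 c2@0 c3@2 c4@2, authorship ....
After op 8 (delete): buffer="nm" (len 2), cursors c1@0 c2@0 c3@0 c4@0, authorship ..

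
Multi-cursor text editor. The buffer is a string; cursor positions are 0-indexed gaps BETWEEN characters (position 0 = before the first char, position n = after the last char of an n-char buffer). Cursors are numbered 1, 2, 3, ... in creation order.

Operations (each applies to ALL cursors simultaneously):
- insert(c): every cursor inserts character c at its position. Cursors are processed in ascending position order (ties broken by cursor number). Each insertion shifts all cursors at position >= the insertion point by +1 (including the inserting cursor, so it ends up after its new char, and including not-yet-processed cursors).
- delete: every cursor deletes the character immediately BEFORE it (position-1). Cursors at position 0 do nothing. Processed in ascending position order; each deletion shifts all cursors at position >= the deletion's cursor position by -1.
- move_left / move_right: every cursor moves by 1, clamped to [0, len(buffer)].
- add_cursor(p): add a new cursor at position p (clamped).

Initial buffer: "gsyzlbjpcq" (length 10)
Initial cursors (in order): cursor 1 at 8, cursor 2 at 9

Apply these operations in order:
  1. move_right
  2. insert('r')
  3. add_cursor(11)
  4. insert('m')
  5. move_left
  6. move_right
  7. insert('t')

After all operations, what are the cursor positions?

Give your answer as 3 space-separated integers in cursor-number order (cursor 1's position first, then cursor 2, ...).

Answer: 12 18 15

Derivation:
After op 1 (move_right): buffer="gsyzlbjpcq" (len 10), cursors c1@9 c2@10, authorship ..........
After op 2 (insert('r')): buffer="gsyzlbjpcrqr" (len 12), cursors c1@10 c2@12, authorship .........1.2
After op 3 (add_cursor(11)): buffer="gsyzlbjpcrqr" (len 12), cursors c1@10 c3@11 c2@12, authorship .........1.2
After op 4 (insert('m')): buffer="gsyzlbjpcrmqmrm" (len 15), cursors c1@11 c3@13 c2@15, authorship .........11.322
After op 5 (move_left): buffer="gsyzlbjpcrmqmrm" (len 15), cursors c1@10 c3@12 c2@14, authorship .........11.322
After op 6 (move_right): buffer="gsyzlbjpcrmqmrm" (len 15), cursors c1@11 c3@13 c2@15, authorship .........11.322
After op 7 (insert('t')): buffer="gsyzlbjpcrmtqmtrmt" (len 18), cursors c1@12 c3@15 c2@18, authorship .........111.33222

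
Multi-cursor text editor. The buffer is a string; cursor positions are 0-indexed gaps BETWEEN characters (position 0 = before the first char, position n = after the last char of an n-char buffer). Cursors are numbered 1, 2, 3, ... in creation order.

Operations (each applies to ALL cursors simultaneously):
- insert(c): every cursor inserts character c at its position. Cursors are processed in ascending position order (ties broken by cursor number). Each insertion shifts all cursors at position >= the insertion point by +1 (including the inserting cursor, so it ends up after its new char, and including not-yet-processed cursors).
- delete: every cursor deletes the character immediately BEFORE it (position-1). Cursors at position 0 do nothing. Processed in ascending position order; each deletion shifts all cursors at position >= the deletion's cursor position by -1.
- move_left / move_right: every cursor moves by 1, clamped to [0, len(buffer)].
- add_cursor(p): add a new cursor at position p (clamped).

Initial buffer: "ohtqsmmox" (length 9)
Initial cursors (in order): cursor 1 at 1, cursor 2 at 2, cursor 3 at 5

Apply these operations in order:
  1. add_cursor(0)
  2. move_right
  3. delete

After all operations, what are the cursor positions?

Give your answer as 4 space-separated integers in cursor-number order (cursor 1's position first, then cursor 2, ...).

After op 1 (add_cursor(0)): buffer="ohtqsmmox" (len 9), cursors c4@0 c1@1 c2@2 c3@5, authorship .........
After op 2 (move_right): buffer="ohtqsmmox" (len 9), cursors c4@1 c1@2 c2@3 c3@6, authorship .........
After op 3 (delete): buffer="qsmox" (len 5), cursors c1@0 c2@0 c4@0 c3@2, authorship .....

Answer: 0 0 2 0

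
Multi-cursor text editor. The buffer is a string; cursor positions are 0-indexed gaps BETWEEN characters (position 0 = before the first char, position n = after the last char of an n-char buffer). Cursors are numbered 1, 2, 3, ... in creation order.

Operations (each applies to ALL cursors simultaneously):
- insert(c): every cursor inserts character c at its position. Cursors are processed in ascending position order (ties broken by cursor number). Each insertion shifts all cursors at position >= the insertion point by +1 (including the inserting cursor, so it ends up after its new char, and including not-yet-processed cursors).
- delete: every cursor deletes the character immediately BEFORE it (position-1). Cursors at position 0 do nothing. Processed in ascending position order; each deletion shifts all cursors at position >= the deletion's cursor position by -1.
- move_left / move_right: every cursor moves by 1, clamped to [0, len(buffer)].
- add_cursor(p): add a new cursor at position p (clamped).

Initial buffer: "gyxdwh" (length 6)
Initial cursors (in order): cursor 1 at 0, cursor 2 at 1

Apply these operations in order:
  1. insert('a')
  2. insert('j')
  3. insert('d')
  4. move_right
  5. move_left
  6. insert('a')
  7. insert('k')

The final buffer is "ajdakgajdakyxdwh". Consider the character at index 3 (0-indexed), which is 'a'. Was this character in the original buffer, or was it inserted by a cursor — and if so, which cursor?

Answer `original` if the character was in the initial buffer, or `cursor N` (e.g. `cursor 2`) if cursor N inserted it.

Answer: cursor 1

Derivation:
After op 1 (insert('a')): buffer="agayxdwh" (len 8), cursors c1@1 c2@3, authorship 1.2.....
After op 2 (insert('j')): buffer="ajgajyxdwh" (len 10), cursors c1@2 c2@5, authorship 11.22.....
After op 3 (insert('d')): buffer="ajdgajdyxdwh" (len 12), cursors c1@3 c2@7, authorship 111.222.....
After op 4 (move_right): buffer="ajdgajdyxdwh" (len 12), cursors c1@4 c2@8, authorship 111.222.....
After op 5 (move_left): buffer="ajdgajdyxdwh" (len 12), cursors c1@3 c2@7, authorship 111.222.....
After op 6 (insert('a')): buffer="ajdagajdayxdwh" (len 14), cursors c1@4 c2@9, authorship 1111.2222.....
After op 7 (insert('k')): buffer="ajdakgajdakyxdwh" (len 16), cursors c1@5 c2@11, authorship 11111.22222.....
Authorship (.=original, N=cursor N): 1 1 1 1 1 . 2 2 2 2 2 . . . . .
Index 3: author = 1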